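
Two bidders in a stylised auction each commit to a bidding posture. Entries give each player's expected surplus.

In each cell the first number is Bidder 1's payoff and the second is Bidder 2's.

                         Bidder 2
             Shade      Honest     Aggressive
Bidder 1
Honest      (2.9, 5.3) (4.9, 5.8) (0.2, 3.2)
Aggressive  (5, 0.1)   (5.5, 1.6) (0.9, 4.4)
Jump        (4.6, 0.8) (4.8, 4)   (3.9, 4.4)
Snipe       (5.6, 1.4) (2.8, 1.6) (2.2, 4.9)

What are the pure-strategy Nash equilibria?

(Jump, Aggressive)

(Honest, Shade): Bidder 1 can switch to Aggressive (2.9 → 5). Not NE.
(Honest, Honest): Bidder 1 can switch to Aggressive (4.9 → 5.5). Not NE.
(Honest, Aggressive): Bidder 1 can switch to Aggressive (0.2 → 0.9). Not NE.
(Aggressive, Shade): Bidder 1 can switch to Snipe (5 → 5.6). Not NE.
(Aggressive, Honest): Bidder 2 can switch to Aggressive (1.6 → 4.4). Not NE.
(Aggressive, Aggressive): Bidder 1 can switch to Jump (0.9 → 3.9). Not NE.
(Jump, Aggressive): Bidder 1 gets 3.9, best alternative 2.2; Bidder 2 gets 4.4, best alternative 4. No profitable deviation — NE.
(The remaining 5 profiles each have a profitable deviation by the same check.)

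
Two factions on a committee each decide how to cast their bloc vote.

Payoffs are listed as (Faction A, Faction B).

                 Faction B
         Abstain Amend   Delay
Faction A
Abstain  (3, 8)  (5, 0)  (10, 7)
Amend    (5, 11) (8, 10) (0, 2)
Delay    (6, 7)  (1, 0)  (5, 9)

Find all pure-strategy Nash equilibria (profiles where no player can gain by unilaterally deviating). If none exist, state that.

Mark each player's best response to every combination of opponents' strategies; a profile where every player is best-responding is a pure Nash equilibrium.
Faction A against Abstain: payoffs 3, 5, 6 → best response Delay.
Faction A against Amend: payoffs 5, 8, 1 → best response Amend.
Faction A against Delay: payoffs 10, 0, 5 → best response Abstain.
Faction B against Abstain: payoffs 8, 0, 7 → best response Abstain.
Faction B against Amend: payoffs 11, 10, 2 → best response Abstain.
Faction B against Delay: payoffs 7, 0, 9 → best response Delay.
No profile is a mutual best response for all players.

none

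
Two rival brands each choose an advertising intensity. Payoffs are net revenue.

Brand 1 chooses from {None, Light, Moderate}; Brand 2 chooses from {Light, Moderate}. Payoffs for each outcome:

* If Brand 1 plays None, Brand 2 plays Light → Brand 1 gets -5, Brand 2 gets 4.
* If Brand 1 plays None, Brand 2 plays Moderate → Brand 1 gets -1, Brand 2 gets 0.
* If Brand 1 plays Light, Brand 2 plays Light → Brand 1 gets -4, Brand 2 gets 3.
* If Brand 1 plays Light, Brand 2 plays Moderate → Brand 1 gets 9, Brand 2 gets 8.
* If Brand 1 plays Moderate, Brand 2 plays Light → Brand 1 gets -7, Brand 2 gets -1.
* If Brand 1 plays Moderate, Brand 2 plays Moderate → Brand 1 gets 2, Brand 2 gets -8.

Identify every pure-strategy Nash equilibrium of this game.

The unique pure-strategy Nash equilibrium is (Light, Moderate).

Brand 1 against Light: payoffs -5, -4, -7 → best response Light.
Brand 1 against Moderate: payoffs -1, 9, 2 → best response Light.
Brand 2 against None: payoffs 4, 0 → best response Light.
Brand 2 against Light: payoffs 3, 8 → best response Moderate.
Brand 2 against Moderate: payoffs -1, -8 → best response Light.
Mutual best responses: (Light, Moderate).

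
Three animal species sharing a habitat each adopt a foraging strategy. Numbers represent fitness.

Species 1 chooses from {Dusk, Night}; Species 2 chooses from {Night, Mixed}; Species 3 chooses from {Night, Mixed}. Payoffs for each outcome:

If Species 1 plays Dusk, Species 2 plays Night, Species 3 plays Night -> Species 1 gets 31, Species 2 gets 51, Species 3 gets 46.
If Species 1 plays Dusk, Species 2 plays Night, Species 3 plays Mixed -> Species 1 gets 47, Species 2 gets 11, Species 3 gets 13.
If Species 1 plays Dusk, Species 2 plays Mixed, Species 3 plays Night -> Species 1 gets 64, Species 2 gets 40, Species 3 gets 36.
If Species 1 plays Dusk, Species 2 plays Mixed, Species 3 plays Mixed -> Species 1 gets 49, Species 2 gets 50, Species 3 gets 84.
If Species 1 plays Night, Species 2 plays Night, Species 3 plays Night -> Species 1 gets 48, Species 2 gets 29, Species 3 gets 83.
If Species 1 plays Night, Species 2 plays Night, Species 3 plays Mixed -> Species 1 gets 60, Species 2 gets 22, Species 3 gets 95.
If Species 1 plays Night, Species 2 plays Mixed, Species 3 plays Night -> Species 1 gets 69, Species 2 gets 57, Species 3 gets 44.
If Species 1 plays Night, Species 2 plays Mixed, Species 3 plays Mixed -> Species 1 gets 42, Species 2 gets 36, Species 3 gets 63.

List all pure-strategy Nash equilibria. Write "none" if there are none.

For each strategy profile, look for a profitable unilateral deviation.
(Dusk, Night, Night): Species 1 can switch to Night (31 → 48). Not NE.
(Dusk, Night, Mixed): Species 1 can switch to Night (47 → 60). Not NE.
(Dusk, Mixed, Night): Species 1 can switch to Night (64 → 69). Not NE.
(Dusk, Mixed, Mixed): Species 1 gets 49, best alternative 42; Species 2 gets 50, best alternative 11; Species 3 gets 84, best alternative 36. No profitable deviation — NE.
(Night, Night, Night): Species 2 can switch to Mixed (29 → 57). Not NE.
(Night, Night, Mixed): Species 2 can switch to Mixed (22 → 36). Not NE.
(Night, Mixed, Night): Species 3 can switch to Mixed (44 → 63). Not NE.
(The remaining 1 profile has a profitable deviation by the same check.)

Pure NE: (Dusk, Mixed, Mixed)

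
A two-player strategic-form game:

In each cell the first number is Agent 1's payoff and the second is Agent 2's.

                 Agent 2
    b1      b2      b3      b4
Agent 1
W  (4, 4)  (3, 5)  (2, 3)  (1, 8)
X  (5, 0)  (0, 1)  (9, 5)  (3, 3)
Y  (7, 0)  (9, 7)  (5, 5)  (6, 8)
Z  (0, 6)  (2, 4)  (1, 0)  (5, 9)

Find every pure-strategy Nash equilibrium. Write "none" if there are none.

Check each profile: it is a Nash equilibrium iff no player can strictly gain by switching unilaterally.
(W, b1): Agent 1 can switch to X (4 → 5). Not NE.
(W, b2): Agent 1 can switch to Y (3 → 9). Not NE.
(W, b3): Agent 1 can switch to X (2 → 9). Not NE.
(W, b4): Agent 1 can switch to X (1 → 3). Not NE.
(X, b1): Agent 1 can switch to Y (5 → 7). Not NE.
(X, b2): Agent 1 can switch to W (0 → 3). Not NE.
(X, b3): Agent 1 gets 9, best alternative 5; Agent 2 gets 5, best alternative 3. No profitable deviation — NE.
(Y, b4): Agent 1 gets 6, best alternative 5; Agent 2 gets 8, best alternative 7. No profitable deviation — NE.
(The remaining 8 profiles each have a profitable deviation by the same check.)

(X, b3) and (Y, b4)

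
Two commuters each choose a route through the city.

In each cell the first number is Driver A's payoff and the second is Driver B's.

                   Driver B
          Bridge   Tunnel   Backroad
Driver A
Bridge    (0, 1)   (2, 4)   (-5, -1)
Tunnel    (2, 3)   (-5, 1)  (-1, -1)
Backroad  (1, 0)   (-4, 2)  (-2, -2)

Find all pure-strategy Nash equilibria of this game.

(Bridge, Tunnel) and (Tunnel, Bridge)

(Bridge, Bridge): Driver A can switch to Tunnel (0 → 2). Not NE.
(Bridge, Tunnel): Driver A gets 2, best alternative -4; Driver B gets 4, best alternative 1. No profitable deviation — NE.
(Bridge, Backroad): Driver A can switch to Tunnel (-5 → -1). Not NE.
(Tunnel, Bridge): Driver A gets 2, best alternative 1; Driver B gets 3, best alternative 1. No profitable deviation — NE.
(Tunnel, Tunnel): Driver A can switch to Bridge (-5 → 2). Not NE.
(Tunnel, Backroad): Driver B can switch to Bridge (-1 → 3). Not NE.
(Backroad, Bridge): Driver A can switch to Tunnel (1 → 2). Not NE.
(Backroad, Tunnel): Driver A can switch to Bridge (-4 → 2). Not NE.
(Backroad, Backroad): Driver A can switch to Tunnel (-2 → -1). Not NE.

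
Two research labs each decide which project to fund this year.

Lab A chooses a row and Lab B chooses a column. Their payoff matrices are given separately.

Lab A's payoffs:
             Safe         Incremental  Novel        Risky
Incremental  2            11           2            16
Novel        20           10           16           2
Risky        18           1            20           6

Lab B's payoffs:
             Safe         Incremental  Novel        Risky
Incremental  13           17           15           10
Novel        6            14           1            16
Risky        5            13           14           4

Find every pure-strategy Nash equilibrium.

The pure Nash equilibria are (Incremental, Incremental), (Risky, Novel).

Lab A against Safe: payoffs 2, 20, 18 → best response Novel.
Lab A against Incremental: payoffs 11, 10, 1 → best response Incremental.
Lab A against Novel: payoffs 2, 16, 20 → best response Risky.
Lab A against Risky: payoffs 16, 2, 6 → best response Incremental.
Lab B against Incremental: payoffs 13, 17, 15, 10 → best response Incremental.
Lab B against Novel: payoffs 6, 14, 1, 16 → best response Risky.
Lab B against Risky: payoffs 5, 13, 14, 4 → best response Novel.
Mutual best responses: (Incremental, Incremental); (Risky, Novel).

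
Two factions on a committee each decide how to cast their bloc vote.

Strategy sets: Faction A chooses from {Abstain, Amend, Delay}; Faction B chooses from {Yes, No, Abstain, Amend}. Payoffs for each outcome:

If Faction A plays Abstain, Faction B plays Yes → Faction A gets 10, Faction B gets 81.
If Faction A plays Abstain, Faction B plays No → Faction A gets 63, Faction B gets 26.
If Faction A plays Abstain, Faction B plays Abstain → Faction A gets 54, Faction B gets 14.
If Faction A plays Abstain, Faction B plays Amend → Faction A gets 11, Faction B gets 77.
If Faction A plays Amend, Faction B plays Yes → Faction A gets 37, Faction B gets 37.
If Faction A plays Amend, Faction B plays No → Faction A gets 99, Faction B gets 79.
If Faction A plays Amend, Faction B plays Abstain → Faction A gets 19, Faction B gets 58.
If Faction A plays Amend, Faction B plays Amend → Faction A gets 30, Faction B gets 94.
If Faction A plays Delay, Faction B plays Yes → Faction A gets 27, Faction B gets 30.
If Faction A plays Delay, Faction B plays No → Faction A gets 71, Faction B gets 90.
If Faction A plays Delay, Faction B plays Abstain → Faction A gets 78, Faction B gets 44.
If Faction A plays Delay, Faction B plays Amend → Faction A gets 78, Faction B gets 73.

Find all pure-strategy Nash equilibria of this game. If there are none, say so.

none

Faction A against Yes: payoffs 10, 37, 27 → best response Amend.
Faction A against No: payoffs 63, 99, 71 → best response Amend.
Faction A against Abstain: payoffs 54, 19, 78 → best response Delay.
Faction A against Amend: payoffs 11, 30, 78 → best response Delay.
Faction B against Abstain: payoffs 81, 26, 14, 77 → best response Yes.
Faction B against Amend: payoffs 37, 79, 58, 94 → best response Amend.
Faction B against Delay: payoffs 30, 90, 44, 73 → best response No.
No profile is a mutual best response for all players.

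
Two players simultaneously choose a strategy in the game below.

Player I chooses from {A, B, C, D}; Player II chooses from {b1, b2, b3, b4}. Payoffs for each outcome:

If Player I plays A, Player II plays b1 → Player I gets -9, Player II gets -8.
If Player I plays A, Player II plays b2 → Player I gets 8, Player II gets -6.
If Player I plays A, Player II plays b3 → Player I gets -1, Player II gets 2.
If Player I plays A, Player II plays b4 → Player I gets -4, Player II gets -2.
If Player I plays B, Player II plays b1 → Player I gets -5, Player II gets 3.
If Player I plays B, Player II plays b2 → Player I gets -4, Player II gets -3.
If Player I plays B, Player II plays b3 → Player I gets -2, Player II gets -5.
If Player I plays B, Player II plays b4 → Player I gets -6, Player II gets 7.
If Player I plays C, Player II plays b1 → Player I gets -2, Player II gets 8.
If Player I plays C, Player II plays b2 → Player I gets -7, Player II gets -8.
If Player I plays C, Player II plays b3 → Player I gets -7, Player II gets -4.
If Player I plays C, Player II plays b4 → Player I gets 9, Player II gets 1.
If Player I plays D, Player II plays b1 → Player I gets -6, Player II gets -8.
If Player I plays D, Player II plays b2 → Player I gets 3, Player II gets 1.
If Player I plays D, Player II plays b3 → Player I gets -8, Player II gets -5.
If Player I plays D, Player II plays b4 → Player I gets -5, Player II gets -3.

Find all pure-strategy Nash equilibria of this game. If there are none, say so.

Pure-strategy Nash equilibria: (A, b3); (C, b1)

Player I against b1: payoffs -9, -5, -2, -6 → best response C.
Player I against b2: payoffs 8, -4, -7, 3 → best response A.
Player I against b3: payoffs -1, -2, -7, -8 → best response A.
Player I against b4: payoffs -4, -6, 9, -5 → best response C.
Player II against A: payoffs -8, -6, 2, -2 → best response b3.
Player II against B: payoffs 3, -3, -5, 7 → best response b4.
Player II against C: payoffs 8, -8, -4, 1 → best response b1.
Player II against D: payoffs -8, 1, -5, -3 → best response b2.
Mutual best responses: (A, b3); (C, b1).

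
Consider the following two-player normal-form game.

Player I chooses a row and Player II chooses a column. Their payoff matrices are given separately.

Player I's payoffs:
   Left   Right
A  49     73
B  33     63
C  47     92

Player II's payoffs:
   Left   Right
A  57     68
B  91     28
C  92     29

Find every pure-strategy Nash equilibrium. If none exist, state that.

This game has no pure Nash equilibrium.

(A, Left): Player II can switch to Right (57 → 68). Not NE.
(A, Right): Player I can switch to C (73 → 92). Not NE.
(B, Left): Player I can switch to A (33 → 49). Not NE.
(B, Right): Player I can switch to A (63 → 73). Not NE.
(C, Left): Player I can switch to A (47 → 49). Not NE.
(C, Right): Player II can switch to Left (29 → 92). Not NE.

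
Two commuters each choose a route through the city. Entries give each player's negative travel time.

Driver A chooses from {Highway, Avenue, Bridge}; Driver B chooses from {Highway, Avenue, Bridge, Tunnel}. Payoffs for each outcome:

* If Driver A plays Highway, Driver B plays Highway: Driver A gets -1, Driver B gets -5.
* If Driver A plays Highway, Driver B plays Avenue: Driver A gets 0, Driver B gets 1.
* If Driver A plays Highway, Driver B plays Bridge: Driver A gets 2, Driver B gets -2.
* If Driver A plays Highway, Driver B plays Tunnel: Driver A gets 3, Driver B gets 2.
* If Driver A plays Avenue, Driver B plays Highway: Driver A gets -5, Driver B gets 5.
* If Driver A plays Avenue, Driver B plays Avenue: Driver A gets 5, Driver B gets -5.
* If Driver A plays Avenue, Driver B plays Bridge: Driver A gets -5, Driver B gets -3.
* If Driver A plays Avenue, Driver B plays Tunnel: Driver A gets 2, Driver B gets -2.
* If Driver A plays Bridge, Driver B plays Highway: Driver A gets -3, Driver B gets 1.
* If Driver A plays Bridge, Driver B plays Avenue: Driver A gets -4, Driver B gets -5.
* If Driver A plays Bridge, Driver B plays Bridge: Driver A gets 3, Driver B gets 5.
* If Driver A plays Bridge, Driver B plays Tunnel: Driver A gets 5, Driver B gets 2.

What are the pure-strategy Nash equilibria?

(Bridge, Bridge)

Driver A against Highway: payoffs -1, -5, -3 → best response Highway.
Driver A against Avenue: payoffs 0, 5, -4 → best response Avenue.
Driver A against Bridge: payoffs 2, -5, 3 → best response Bridge.
Driver A against Tunnel: payoffs 3, 2, 5 → best response Bridge.
Driver B against Highway: payoffs -5, 1, -2, 2 → best response Tunnel.
Driver B against Avenue: payoffs 5, -5, -3, -2 → best response Highway.
Driver B against Bridge: payoffs 1, -5, 5, 2 → best response Bridge.
Mutual best responses: (Bridge, Bridge).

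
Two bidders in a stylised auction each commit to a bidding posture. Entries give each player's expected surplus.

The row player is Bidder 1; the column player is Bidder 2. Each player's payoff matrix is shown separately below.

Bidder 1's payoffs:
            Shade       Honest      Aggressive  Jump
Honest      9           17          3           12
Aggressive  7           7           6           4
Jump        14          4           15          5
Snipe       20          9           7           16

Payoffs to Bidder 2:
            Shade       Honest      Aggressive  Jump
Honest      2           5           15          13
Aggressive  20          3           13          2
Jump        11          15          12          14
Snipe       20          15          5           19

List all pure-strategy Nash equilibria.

Pure NE: (Snipe, Shade)

Bidder 1 against Shade: payoffs 9, 7, 14, 20 → best response Snipe.
Bidder 1 against Honest: payoffs 17, 7, 4, 9 → best response Honest.
Bidder 1 against Aggressive: payoffs 3, 6, 15, 7 → best response Jump.
Bidder 1 against Jump: payoffs 12, 4, 5, 16 → best response Snipe.
Bidder 2 against Honest: payoffs 2, 5, 15, 13 → best response Aggressive.
Bidder 2 against Aggressive: payoffs 20, 3, 13, 2 → best response Shade.
Bidder 2 against Jump: payoffs 11, 15, 12, 14 → best response Honest.
Bidder 2 against Snipe: payoffs 20, 15, 5, 19 → best response Shade.
Mutual best responses: (Snipe, Shade).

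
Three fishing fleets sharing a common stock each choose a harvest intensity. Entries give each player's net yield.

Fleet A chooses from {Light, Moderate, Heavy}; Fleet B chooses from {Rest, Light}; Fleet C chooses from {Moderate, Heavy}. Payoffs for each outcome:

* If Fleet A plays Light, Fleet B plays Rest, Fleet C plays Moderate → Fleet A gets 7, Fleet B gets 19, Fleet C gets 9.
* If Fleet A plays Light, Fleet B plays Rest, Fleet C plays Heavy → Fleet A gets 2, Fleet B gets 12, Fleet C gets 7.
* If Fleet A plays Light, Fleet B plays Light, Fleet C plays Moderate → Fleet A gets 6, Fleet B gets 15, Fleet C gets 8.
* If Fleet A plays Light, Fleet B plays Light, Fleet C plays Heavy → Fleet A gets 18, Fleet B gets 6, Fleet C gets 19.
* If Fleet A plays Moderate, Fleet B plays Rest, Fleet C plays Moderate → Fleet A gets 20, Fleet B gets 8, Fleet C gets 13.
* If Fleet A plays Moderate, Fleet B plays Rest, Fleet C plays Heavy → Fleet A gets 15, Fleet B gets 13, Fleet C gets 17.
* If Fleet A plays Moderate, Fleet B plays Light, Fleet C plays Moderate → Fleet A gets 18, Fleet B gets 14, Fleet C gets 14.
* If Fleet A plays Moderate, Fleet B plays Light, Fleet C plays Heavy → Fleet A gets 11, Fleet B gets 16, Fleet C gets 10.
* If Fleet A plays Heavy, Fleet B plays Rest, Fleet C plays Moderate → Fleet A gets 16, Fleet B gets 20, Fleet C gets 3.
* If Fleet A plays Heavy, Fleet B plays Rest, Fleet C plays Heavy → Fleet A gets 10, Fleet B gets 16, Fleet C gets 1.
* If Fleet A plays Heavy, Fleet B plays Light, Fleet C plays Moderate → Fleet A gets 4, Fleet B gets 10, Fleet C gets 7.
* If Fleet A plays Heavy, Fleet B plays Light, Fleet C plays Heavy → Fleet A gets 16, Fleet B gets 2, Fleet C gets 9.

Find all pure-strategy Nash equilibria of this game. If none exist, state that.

Pure NE: (Moderate, Light, Moderate)

(Light, Rest, Moderate): Fleet A can switch to Moderate (7 → 20). Not NE.
(Light, Rest, Heavy): Fleet A can switch to Moderate (2 → 15). Not NE.
(Light, Light, Moderate): Fleet A can switch to Moderate (6 → 18). Not NE.
(Light, Light, Heavy): Fleet B can switch to Rest (6 → 12). Not NE.
(Moderate, Rest, Moderate): Fleet B can switch to Light (8 → 14). Not NE.
(Moderate, Rest, Heavy): Fleet B can switch to Light (13 → 16). Not NE.
(Moderate, Light, Moderate): Fleet A gets 18, best alternative 6; Fleet B gets 14, best alternative 8; Fleet C gets 14, best alternative 10. No profitable deviation — NE.
(The remaining 5 profiles each have a profitable deviation by the same check.)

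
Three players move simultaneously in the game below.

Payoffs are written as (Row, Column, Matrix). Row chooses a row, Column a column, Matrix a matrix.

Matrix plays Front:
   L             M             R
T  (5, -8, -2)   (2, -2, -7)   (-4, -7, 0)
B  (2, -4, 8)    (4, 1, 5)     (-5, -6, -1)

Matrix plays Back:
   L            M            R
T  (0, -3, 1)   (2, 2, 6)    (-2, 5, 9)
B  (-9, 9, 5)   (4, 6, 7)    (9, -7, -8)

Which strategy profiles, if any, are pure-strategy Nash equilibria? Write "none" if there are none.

There is no pure-strategy Nash equilibrium.

Check each profile: it is a Nash equilibrium iff no player can strictly gain by switching unilaterally.
(T, L, Front): Column can switch to M (-8 → -2). Not NE.
(T, L, Back): Column can switch to M (-3 → 2). Not NE.
(T, M, Front): Row can switch to B (2 → 4). Not NE.
(T, M, Back): Row can switch to B (2 → 4). Not NE.
(T, R, Front): Column can switch to M (-7 → -2). Not NE.
(T, R, Back): Row can switch to B (-2 → 9). Not NE.
(B, L, Front): Row can switch to T (2 → 5). Not NE.
(B, L, Back): Row can switch to T (-9 → 0). Not NE.
(The remaining 4 profiles each have a profitable deviation by the same check.)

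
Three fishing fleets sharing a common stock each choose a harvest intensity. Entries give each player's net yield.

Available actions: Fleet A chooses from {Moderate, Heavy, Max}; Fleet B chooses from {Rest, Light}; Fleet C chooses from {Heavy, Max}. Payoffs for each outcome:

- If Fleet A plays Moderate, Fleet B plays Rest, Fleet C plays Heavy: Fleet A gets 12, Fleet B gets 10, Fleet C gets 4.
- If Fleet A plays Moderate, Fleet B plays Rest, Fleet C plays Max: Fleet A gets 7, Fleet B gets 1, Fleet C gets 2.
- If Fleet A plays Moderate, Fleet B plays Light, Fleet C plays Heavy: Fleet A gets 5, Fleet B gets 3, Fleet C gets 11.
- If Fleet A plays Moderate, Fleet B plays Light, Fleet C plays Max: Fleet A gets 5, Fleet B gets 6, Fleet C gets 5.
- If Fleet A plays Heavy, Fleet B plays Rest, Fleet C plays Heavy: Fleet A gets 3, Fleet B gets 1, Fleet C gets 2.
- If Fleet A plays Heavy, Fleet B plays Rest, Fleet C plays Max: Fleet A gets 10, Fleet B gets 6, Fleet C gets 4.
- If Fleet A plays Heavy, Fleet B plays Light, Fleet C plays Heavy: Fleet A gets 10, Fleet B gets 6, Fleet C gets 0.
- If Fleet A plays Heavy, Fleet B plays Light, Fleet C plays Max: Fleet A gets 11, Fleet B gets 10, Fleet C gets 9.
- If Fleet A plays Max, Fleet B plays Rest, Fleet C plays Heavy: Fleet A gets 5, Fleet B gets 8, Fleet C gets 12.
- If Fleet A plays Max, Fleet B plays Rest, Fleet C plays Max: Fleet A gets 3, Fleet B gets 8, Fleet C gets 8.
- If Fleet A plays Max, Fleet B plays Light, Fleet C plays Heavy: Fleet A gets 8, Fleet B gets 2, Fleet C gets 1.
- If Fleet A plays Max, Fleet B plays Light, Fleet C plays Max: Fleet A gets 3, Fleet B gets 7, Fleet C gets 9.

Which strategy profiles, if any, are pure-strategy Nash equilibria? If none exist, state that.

Pure-strategy Nash equilibria: (Moderate, Rest, Heavy) and (Heavy, Light, Max)

Fleet A against (Rest, Heavy): payoffs 12, 3, 5 → best response Moderate.
Fleet A against (Rest, Max): payoffs 7, 10, 3 → best response Heavy.
Fleet A against (Light, Heavy): payoffs 5, 10, 8 → best response Heavy.
Fleet A against (Light, Max): payoffs 5, 11, 3 → best response Heavy.
Fleet B against (Moderate, Heavy): payoffs 10, 3 → best response Rest.
Fleet B against (Moderate, Max): payoffs 1, 6 → best response Light.
Fleet B against (Heavy, Heavy): payoffs 1, 6 → best response Light.
Fleet B against (Heavy, Max): payoffs 6, 10 → best response Light.
Fleet B against (Max, Heavy): payoffs 8, 2 → best response Rest.
Fleet B against (Max, Max): payoffs 8, 7 → best response Rest.
Fleet C against (Moderate, Rest): payoffs 4, 2 → best response Heavy.
Fleet C against (Moderate, Light): payoffs 11, 5 → best response Heavy.
Fleet C against (Heavy, Rest): payoffs 2, 4 → best response Max.
Fleet C against (Heavy, Light): payoffs 0, 9 → best response Max.
Fleet C against (Max, Rest): payoffs 12, 8 → best response Heavy.
Fleet C against (Max, Light): payoffs 1, 9 → best response Max.
Mutual best responses: (Moderate, Rest, Heavy); (Heavy, Light, Max).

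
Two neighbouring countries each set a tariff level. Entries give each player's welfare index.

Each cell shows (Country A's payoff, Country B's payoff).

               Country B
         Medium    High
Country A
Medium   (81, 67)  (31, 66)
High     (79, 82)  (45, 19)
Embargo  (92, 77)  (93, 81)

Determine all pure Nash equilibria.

Pure NE: (Embargo, High)

Country A against Medium: payoffs 81, 79, 92 → best response Embargo.
Country A against High: payoffs 31, 45, 93 → best response Embargo.
Country B against Medium: payoffs 67, 66 → best response Medium.
Country B against High: payoffs 82, 19 → best response Medium.
Country B against Embargo: payoffs 77, 81 → best response High.
Mutual best responses: (Embargo, High).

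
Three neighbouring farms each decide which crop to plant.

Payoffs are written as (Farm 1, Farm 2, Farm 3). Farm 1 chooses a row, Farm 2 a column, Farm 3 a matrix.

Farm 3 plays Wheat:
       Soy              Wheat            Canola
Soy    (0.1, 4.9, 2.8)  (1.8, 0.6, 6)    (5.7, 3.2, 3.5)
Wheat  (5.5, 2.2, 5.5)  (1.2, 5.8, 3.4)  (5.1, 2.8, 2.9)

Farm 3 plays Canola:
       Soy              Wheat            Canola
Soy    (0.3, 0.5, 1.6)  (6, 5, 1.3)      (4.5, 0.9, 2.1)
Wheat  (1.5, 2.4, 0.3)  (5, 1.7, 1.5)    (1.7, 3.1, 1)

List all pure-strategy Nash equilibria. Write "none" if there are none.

For each player, find the best response to each opponent profile; mutual best responses are the pure NE.
Farm 1 against (Soy, Wheat): payoffs 0.1, 5.5 → best response Wheat.
Farm 1 against (Soy, Canola): payoffs 0.3, 1.5 → best response Wheat.
Farm 1 against (Wheat, Wheat): payoffs 1.8, 1.2 → best response Soy.
Farm 1 against (Wheat, Canola): payoffs 6, 5 → best response Soy.
Farm 1 against (Canola, Wheat): payoffs 5.7, 5.1 → best response Soy.
Farm 1 against (Canola, Canola): payoffs 4.5, 1.7 → best response Soy.
Farm 2 against (Soy, Wheat): payoffs 4.9, 0.6, 3.2 → best response Soy.
Farm 2 against (Soy, Canola): payoffs 0.5, 5, 0.9 → best response Wheat.
Farm 2 against (Wheat, Wheat): payoffs 2.2, 5.8, 2.8 → best response Wheat.
Farm 2 against (Wheat, Canola): payoffs 2.4, 1.7, 3.1 → best response Canola.
Farm 3 against (Soy, Soy): payoffs 2.8, 1.6 → best response Wheat.
Farm 3 against (Soy, Wheat): payoffs 6, 1.3 → best response Wheat.
Farm 3 against (Soy, Canola): payoffs 3.5, 2.1 → best response Wheat.
Farm 3 against (Wheat, Soy): payoffs 5.5, 0.3 → best response Wheat.
Farm 3 against (Wheat, Wheat): payoffs 3.4, 1.5 → best response Wheat.
Farm 3 against (Wheat, Canola): payoffs 2.9, 1 → best response Wheat.
No profile is a mutual best response for all players.

No pure-strategy Nash equilibrium.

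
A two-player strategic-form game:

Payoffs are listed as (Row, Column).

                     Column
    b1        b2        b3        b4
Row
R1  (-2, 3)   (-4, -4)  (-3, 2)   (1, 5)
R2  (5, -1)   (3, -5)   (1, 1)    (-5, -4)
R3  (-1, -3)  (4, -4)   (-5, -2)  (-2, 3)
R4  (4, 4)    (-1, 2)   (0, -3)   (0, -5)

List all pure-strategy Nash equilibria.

(R1, b1): Row can switch to R2 (-2 → 5). Not NE.
(R1, b2): Row can switch to R2 (-4 → 3). Not NE.
(R1, b3): Row can switch to R2 (-3 → 1). Not NE.
(R1, b4): Row gets 1, best alternative 0; Column gets 5, best alternative 3. No profitable deviation — NE.
(R2, b1): Column can switch to b3 (-1 → 1). Not NE.
(R2, b2): Row can switch to R3 (3 → 4). Not NE.
(R2, b3): Row gets 1, best alternative 0; Column gets 1, best alternative -1. No profitable deviation — NE.
(R2, b4): Row can switch to R1 (-5 → 1). Not NE.
(The remaining 8 profiles each have a profitable deviation by the same check.)

Pure-strategy Nash equilibria: (R1, b4), (R2, b3)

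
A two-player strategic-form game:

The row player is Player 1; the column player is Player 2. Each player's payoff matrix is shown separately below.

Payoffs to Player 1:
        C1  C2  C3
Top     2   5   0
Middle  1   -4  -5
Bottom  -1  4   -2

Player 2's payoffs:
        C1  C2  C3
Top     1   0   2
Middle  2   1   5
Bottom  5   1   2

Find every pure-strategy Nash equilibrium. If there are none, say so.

Player 1 against C1: payoffs 2, 1, -1 → best response Top.
Player 1 against C2: payoffs 5, -4, 4 → best response Top.
Player 1 against C3: payoffs 0, -5, -2 → best response Top.
Player 2 against Top: payoffs 1, 0, 2 → best response C3.
Player 2 against Middle: payoffs 2, 1, 5 → best response C3.
Player 2 against Bottom: payoffs 5, 1, 2 → best response C1.
Mutual best responses: (Top, C3).

The unique pure-strategy Nash equilibrium is (Top, C3).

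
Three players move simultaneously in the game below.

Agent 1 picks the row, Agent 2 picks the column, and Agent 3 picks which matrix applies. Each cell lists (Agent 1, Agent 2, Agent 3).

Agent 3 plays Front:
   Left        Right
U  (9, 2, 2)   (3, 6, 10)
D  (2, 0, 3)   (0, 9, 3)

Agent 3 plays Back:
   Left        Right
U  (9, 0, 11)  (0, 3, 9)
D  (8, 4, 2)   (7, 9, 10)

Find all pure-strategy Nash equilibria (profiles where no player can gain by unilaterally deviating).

Pure-strategy Nash equilibria: (U, Right, Front) and (D, Right, Back)

Agent 1 against (Left, Front): payoffs 9, 2 → best response U.
Agent 1 against (Left, Back): payoffs 9, 8 → best response U.
Agent 1 against (Right, Front): payoffs 3, 0 → best response U.
Agent 1 against (Right, Back): payoffs 0, 7 → best response D.
Agent 2 against (U, Front): payoffs 2, 6 → best response Right.
Agent 2 against (U, Back): payoffs 0, 3 → best response Right.
Agent 2 against (D, Front): payoffs 0, 9 → best response Right.
Agent 2 against (D, Back): payoffs 4, 9 → best response Right.
Agent 3 against (U, Left): payoffs 2, 11 → best response Back.
Agent 3 against (U, Right): payoffs 10, 9 → best response Front.
Agent 3 against (D, Left): payoffs 3, 2 → best response Front.
Agent 3 against (D, Right): payoffs 3, 10 → best response Back.
Mutual best responses: (U, Right, Front); (D, Right, Back).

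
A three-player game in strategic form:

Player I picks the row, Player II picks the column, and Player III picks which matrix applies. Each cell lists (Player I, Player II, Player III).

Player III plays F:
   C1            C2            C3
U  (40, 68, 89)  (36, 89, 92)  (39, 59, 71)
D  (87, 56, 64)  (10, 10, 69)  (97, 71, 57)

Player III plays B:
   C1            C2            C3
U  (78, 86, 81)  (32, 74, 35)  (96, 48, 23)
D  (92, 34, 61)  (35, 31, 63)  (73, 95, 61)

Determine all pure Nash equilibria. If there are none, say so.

The unique pure-strategy Nash equilibrium is (U, C2, F).

Mark each player's best response to every combination of opponents' strategies; a profile where every player is best-responding is a pure Nash equilibrium.
Player I against (C1, F): payoffs 40, 87 → best response D.
Player I against (C1, B): payoffs 78, 92 → best response D.
Player I against (C2, F): payoffs 36, 10 → best response U.
Player I against (C2, B): payoffs 32, 35 → best response D.
Player I against (C3, F): payoffs 39, 97 → best response D.
Player I against (C3, B): payoffs 96, 73 → best response U.
Player II against (U, F): payoffs 68, 89, 59 → best response C2.
Player II against (U, B): payoffs 86, 74, 48 → best response C1.
Player II against (D, F): payoffs 56, 10, 71 → best response C3.
Player II against (D, B): payoffs 34, 31, 95 → best response C3.
Player III against (U, C1): payoffs 89, 81 → best response F.
Player III against (U, C2): payoffs 92, 35 → best response F.
Player III against (U, C3): payoffs 71, 23 → best response F.
Player III against (D, C1): payoffs 64, 61 → best response F.
Player III against (D, C2): payoffs 69, 63 → best response F.
Player III against (D, C3): payoffs 57, 61 → best response B.
Mutual best responses: (U, C2, F).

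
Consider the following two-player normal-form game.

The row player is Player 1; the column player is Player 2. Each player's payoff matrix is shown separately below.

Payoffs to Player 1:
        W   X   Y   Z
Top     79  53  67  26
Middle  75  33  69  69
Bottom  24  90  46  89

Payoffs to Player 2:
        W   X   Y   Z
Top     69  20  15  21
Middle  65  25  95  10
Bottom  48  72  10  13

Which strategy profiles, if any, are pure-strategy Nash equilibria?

(Top, W) and (Middle, Y) and (Bottom, X)

(Top, W): Player 1 gets 79, best alternative 75; Player 2 gets 69, best alternative 21. No profitable deviation — NE.
(Top, X): Player 1 can switch to Bottom (53 → 90). Not NE.
(Top, Y): Player 1 can switch to Middle (67 → 69). Not NE.
(Top, Z): Player 1 can switch to Middle (26 → 69). Not NE.
(Middle, W): Player 1 can switch to Top (75 → 79). Not NE.
(Middle, X): Player 1 can switch to Top (33 → 53). Not NE.
(Middle, Y): Player 1 gets 69, best alternative 67; Player 2 gets 95, best alternative 65. No profitable deviation — NE.
(Middle, Z): Player 1 can switch to Bottom (69 → 89). Not NE.
(Bottom, X): Player 1 gets 90, best alternative 53; Player 2 gets 72, best alternative 48. No profitable deviation — NE.
(The remaining 3 profiles each have a profitable deviation by the same check.)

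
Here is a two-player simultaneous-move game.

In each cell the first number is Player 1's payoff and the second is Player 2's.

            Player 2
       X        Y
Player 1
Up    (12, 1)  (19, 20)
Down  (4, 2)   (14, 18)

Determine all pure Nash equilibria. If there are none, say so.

(Up, Y)

(Up, X): Player 2 can switch to Y (1 → 20). Not NE.
(Up, Y): Player 1 gets 19, best alternative 14; Player 2 gets 20, best alternative 1. No profitable deviation — NE.
(Down, X): Player 1 can switch to Up (4 → 12). Not NE.
(Down, Y): Player 1 can switch to Up (14 → 19). Not NE.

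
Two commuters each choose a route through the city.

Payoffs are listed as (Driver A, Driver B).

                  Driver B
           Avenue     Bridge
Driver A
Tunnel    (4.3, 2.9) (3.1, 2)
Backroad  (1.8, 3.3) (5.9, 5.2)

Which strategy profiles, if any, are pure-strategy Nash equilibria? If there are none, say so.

(Tunnel, Avenue); (Backroad, Bridge)

Driver A against Avenue: payoffs 4.3, 1.8 → best response Tunnel.
Driver A against Bridge: payoffs 3.1, 5.9 → best response Backroad.
Driver B against Tunnel: payoffs 2.9, 2 → best response Avenue.
Driver B against Backroad: payoffs 3.3, 5.2 → best response Bridge.
Mutual best responses: (Tunnel, Avenue); (Backroad, Bridge).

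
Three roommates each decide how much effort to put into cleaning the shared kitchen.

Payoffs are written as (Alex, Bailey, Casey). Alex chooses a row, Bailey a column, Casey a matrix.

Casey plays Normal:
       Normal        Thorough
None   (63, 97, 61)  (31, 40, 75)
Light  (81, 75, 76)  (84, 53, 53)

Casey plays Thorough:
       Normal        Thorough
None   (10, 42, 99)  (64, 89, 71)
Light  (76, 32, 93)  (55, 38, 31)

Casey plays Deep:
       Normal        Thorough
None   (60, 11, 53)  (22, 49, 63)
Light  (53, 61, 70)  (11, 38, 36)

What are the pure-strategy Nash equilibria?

Check each profile: it is a Nash equilibrium iff no player can strictly gain by switching unilaterally.
(None, Normal, Normal): Alex can switch to Light (63 → 81). Not NE.
(None, Normal, Thorough): Alex can switch to Light (10 → 76). Not NE.
(None, Normal, Deep): Bailey can switch to Thorough (11 → 49). Not NE.
(None, Thorough, Normal): Alex can switch to Light (31 → 84). Not NE.
(None, Thorough, Thorough): Casey can switch to Normal (71 → 75). Not NE.
(None, Thorough, Deep): Casey can switch to Normal (63 → 75). Not NE.
(Light, Normal, Normal): Casey can switch to Thorough (76 → 93). Not NE.
(Light, Normal, Thorough): Bailey can switch to Thorough (32 → 38). Not NE.
(The remaining 4 profiles each have a profitable deviation by the same check.)

none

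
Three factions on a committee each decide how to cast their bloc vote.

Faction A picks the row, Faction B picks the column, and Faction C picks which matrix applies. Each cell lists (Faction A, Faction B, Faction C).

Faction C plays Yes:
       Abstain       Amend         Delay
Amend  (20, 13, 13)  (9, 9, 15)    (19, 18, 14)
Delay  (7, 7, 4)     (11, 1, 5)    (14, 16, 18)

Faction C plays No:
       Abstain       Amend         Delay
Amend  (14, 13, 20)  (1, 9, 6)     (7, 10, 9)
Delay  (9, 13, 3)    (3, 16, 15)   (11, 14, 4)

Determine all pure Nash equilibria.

(Amend, Abstain, No), (Amend, Delay, Yes), (Delay, Amend, No)

(Amend, Abstain, Yes): Faction B can switch to Delay (13 → 18). Not NE.
(Amend, Abstain, No): Faction A gets 14, best alternative 9; Faction B gets 13, best alternative 10; Faction C gets 20, best alternative 13. No profitable deviation — NE.
(Amend, Amend, Yes): Faction A can switch to Delay (9 → 11). Not NE.
(Amend, Amend, No): Faction A can switch to Delay (1 → 3). Not NE.
(Amend, Delay, Yes): Faction A gets 19, best alternative 14; Faction B gets 18, best alternative 13; Faction C gets 14, best alternative 9. No profitable deviation — NE.
(Amend, Delay, No): Faction A can switch to Delay (7 → 11). Not NE.
(Delay, Abstain, Yes): Faction A can switch to Amend (7 → 20). Not NE.
(Delay, Abstain, No): Faction A can switch to Amend (9 → 14). Not NE.
(Delay, Amend, Yes): Faction B can switch to Abstain (1 → 7). Not NE.
(Delay, Amend, No): Faction A gets 3, best alternative 1; Faction B gets 16, best alternative 14; Faction C gets 15, best alternative 5. No profitable deviation — NE.
(Delay, Delay, Yes): Faction A can switch to Amend (14 → 19). Not NE.
(Delay, Delay, No): Faction B can switch to Amend (14 → 16). Not NE.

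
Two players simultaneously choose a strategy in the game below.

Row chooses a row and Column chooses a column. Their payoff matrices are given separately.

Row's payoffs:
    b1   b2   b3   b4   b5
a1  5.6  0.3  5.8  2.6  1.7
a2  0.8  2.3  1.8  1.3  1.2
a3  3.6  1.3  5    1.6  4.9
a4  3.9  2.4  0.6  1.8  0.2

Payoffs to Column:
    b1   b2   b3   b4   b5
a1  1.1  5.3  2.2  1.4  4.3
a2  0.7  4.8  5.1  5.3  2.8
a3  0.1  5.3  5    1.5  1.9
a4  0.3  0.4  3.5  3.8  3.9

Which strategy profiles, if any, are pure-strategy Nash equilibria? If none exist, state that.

No pure-strategy Nash equilibrium.

Row against b1: payoffs 5.6, 0.8, 3.6, 3.9 → best response a1.
Row against b2: payoffs 0.3, 2.3, 1.3, 2.4 → best response a4.
Row against b3: payoffs 5.8, 1.8, 5, 0.6 → best response a1.
Row against b4: payoffs 2.6, 1.3, 1.6, 1.8 → best response a1.
Row against b5: payoffs 1.7, 1.2, 4.9, 0.2 → best response a3.
Column against a1: payoffs 1.1, 5.3, 2.2, 1.4, 4.3 → best response b2.
Column against a2: payoffs 0.7, 4.8, 5.1, 5.3, 2.8 → best response b4.
Column against a3: payoffs 0.1, 5.3, 5, 1.5, 1.9 → best response b2.
Column against a4: payoffs 0.3, 0.4, 3.5, 3.8, 3.9 → best response b5.
No profile is a mutual best response for all players.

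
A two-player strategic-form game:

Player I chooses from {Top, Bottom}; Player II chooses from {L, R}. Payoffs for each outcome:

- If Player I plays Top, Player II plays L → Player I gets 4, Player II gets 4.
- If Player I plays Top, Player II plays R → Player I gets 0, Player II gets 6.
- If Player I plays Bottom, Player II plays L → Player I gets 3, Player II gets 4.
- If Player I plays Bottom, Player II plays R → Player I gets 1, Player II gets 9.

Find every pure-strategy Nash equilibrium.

For each player, find the best response to each opponent profile; mutual best responses are the pure NE.
Player I against L: payoffs 4, 3 → best response Top.
Player I against R: payoffs 0, 1 → best response Bottom.
Player II against Top: payoffs 4, 6 → best response R.
Player II against Bottom: payoffs 4, 9 → best response R.
Mutual best responses: (Bottom, R).

(Bottom, R)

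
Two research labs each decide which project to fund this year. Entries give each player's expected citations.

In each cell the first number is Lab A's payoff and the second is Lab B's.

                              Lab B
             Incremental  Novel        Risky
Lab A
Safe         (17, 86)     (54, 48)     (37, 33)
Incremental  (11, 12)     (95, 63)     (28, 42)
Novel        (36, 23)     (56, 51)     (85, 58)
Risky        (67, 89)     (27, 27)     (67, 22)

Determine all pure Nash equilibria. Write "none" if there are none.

(Incremental, Novel) and (Novel, Risky) and (Risky, Incremental)

Lab A against Incremental: payoffs 17, 11, 36, 67 → best response Risky.
Lab A against Novel: payoffs 54, 95, 56, 27 → best response Incremental.
Lab A against Risky: payoffs 37, 28, 85, 67 → best response Novel.
Lab B against Safe: payoffs 86, 48, 33 → best response Incremental.
Lab B against Incremental: payoffs 12, 63, 42 → best response Novel.
Lab B against Novel: payoffs 23, 51, 58 → best response Risky.
Lab B against Risky: payoffs 89, 27, 22 → best response Incremental.
Mutual best responses: (Incremental, Novel); (Novel, Risky); (Risky, Incremental).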